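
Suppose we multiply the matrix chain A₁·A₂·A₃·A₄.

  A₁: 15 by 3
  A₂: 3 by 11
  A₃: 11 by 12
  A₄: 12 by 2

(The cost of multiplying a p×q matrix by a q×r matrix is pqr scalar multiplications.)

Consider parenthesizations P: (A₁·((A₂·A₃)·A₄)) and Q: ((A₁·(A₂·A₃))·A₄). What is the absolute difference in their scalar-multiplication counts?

738

Order P = (A₁·((A₂·A₃)·A₄)): (A₂·A₃): 3×11 by 11×12 → 3×12, cost 3·11·12 = 396; ((A₂·A₃)·A₄): 3×12 by 12×2 → 3×2, cost 3·12·2 = 72; cumulative 468; (A₁·((A₂·A₃)·A₄)): 15×3 by 3×2 → 15×2, cost 15·3·2 = 90; cumulative 558. Total 558.
Order Q = ((A₁·(A₂·A₃))·A₄): (A₂·A₃): 3×11 by 11×12 → 3×12, cost 3·11·12 = 396; (A₁·(A₂·A₃)): 15×3 by 3×12 → 15×12, cost 15·3·12 = 540; cumulative 936; ((A₁·(A₂·A₃))·A₄): 15×12 by 12×2 → 15×2, cost 15·12·2 = 360; cumulative 1296. Total 1296.
Difference: |558 − 1296| = 738.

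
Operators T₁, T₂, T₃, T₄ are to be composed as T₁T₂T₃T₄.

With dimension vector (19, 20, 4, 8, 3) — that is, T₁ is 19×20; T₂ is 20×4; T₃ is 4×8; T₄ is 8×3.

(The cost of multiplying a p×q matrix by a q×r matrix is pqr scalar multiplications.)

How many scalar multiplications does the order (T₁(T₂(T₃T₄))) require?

1476

(T₃T₄): 4×8 by 8×3 → 4×3, cost 4·8·3 = 96
(T₂(T₃T₄)): 20×4 by 4×3 → 20×3, cost 20·4·3 = 240; cumulative 336
(T₁(T₂(T₃T₄))): 19×20 by 20×3 → 19×3, cost 19·20·3 = 1140; cumulative 1476
Total: 1476 scalar multiplications.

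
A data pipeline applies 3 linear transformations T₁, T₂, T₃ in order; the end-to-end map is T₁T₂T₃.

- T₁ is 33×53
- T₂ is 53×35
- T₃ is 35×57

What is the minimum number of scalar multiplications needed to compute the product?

Order (T₁(T₂T₃)): (T₂T₃): 53×35 by 35×57 → 53×57, cost 53·35·57 = 105735; (T₁(T₂T₃)): 33×53 by 53×57 → 33×57, cost 33·53·57 = 99693; cumulative 205428. Total 205428.
Order ((T₁T₂)T₃): (T₁T₂): 33×53 by 53×35 → 33×35, cost 33·53·35 = 61215; ((T₁T₂)T₃): 33×35 by 35×57 → 33×57, cost 33·35·57 = 65835; cumulative 127050. Total 127050.
Minimum: 127050.

127050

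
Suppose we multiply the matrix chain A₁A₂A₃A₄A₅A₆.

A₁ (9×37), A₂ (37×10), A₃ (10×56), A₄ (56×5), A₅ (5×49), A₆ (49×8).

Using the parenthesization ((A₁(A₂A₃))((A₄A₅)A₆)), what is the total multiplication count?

79072

(A₂A₃): 37×10 by 10×56 → 37×56, cost 37·10·56 = 20720
(A₁(A₂A₃)): 9×37 by 37×56 → 9×56, cost 9·37·56 = 18648; cumulative 39368
(A₄A₅): 56×5 by 5×49 → 56×49, cost 56·5·49 = 13720
((A₄A₅)A₆): 56×49 by 49×8 → 56×8, cost 56·49·8 = 21952; cumulative 35672
((A₁(A₂A₃))((A₄A₅)A₆)): 9×56 by 56×8 → 9×8, cost 9·56·8 = 4032; cumulative 79072
Total: 79072 scalar multiplications.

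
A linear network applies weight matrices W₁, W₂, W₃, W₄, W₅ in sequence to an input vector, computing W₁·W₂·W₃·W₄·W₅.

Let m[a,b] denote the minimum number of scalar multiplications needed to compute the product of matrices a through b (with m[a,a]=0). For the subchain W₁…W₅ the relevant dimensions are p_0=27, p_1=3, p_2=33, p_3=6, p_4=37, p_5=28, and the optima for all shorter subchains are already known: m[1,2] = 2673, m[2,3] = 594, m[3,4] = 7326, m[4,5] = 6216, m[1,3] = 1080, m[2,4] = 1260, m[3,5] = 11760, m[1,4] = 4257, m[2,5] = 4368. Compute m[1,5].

6636

m[1,5] = min over k∈[1,4] of m[1,k]+m[k+1,5]+p_{0}·p_k·p_{5}.
k=1: 0 + 4368 + 27·3·28 = 6636; k=2: 2673 + 11760 + 27·33·28 = 39381; k=3: 1080 + 6216 + 27·6·28 = 11832; k=4: 4257 + 0 + 27·37·28 = 32229.
Minimum: 6636 at k=1.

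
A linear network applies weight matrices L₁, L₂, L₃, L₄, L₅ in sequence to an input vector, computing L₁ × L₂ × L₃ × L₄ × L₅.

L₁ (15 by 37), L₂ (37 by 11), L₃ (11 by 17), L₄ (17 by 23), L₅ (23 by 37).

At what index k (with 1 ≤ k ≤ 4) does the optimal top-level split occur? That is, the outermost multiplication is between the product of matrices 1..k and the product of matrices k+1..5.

2

Adjacent pairs: L₁L₂ = 15·37·11 = 6105; L₂L₃ = 37·11·17 = 6919; L₃L₄ = 11·17·23 = 4301; L₄L₅ = 17·23·37 = 14467.
Length 3: L₁..L₃: k=1: 0+6919+15·37·17=16354; k=2: 6105+0+15·11·17=8910 → min 8910 | L₂..L₄: k=2: 0+4301+37·11·23=13662; k=3: 6919+0+37·17·23=21386 → min 13662 | L₃..L₅: k=3: 0+14467+11·17·37=21386; k=4: 4301+0+11·23·37=13662 → min 13662.
Length 4: L₁..L₄: k=1: 0+13662+15·37·23=26427; k=2: 6105+4301+15·11·23=14201; k=3: 8910+0+15·17·23=14775 → min 14201 | L₂..L₅: k=2: 0+13662+37·11·37=28721; k=3: 6919+14467+37·17·37=44659; k=4: 13662+0+37·23·37=45149 → min 28721.
Top-level splits: k=1: (L₁..L₁)·(L₂..L₅) → 0+28721+15·37·37 = 49256; k=2: (L₁..L₂)·(L₃..L₅) → 6105+13662+15·11·37 = 25872; k=3: (L₁..L₃)·(L₄..L₅) → 8910+14467+15·17·37 = 32812; k=4: (L₁..L₄)·(L₅..L₅) → 14201+0+15·23·37 = 26966.
Best split is after L₂, i.e. k = 2.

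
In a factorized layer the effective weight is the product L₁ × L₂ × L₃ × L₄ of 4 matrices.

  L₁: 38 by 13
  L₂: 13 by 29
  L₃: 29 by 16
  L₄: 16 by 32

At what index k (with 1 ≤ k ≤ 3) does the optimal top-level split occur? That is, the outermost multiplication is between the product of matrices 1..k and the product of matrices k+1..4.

1

Adjacent pairs: L₁L₂ = 38·13·29 = 14326; L₂L₃ = 13·29·16 = 6032; L₃L₄ = 29·16·32 = 14848.
Length 3: L₁..L₃: k=1: 0+6032+38·13·16=13936; k=2: 14326+0+38·29·16=31958 → min 13936 | L₂..L₄: k=2: 0+14848+13·29·32=26912; k=3: 6032+0+13·16·32=12688 → min 12688.
Top-level splits: k=1: (L₁..L₁)·(L₂..L₄) → 0+12688+38·13·32 = 28496; k=2: (L₁..L₂)·(L₃..L₄) → 14326+14848+38·29·32 = 64438; k=3: (L₁..L₃)·(L₄..L₄) → 13936+0+38·16·32 = 33392.
Best split is after L₁, i.e. k = 1.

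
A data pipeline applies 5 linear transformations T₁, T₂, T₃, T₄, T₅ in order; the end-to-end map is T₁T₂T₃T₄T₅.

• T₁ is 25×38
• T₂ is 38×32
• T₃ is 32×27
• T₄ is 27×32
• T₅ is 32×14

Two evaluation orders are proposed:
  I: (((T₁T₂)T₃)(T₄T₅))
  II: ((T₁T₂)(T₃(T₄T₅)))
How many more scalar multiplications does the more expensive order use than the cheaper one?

Order I = (((T₁T₂)T₃)(T₄T₅)): (T₁T₂): 25×38 by 38×32 → 25×32, cost 25·38·32 = 30400; ((T₁T₂)T₃): 25×32 by 32×27 → 25×27, cost 25·32·27 = 21600; cumulative 52000; (T₄T₅): 27×32 by 32×14 → 27×14, cost 27·32·14 = 12096; (((T₁T₂)T₃)(T₄T₅)): 25×27 by 27×14 → 25×14, cost 25·27·14 = 9450; cumulative 73546. Total 73546.
Order II = ((T₁T₂)(T₃(T₄T₅))): (T₁T₂): 25×38 by 38×32 → 25×32, cost 25·38·32 = 30400; (T₄T₅): 27×32 by 32×14 → 27×14, cost 27·32·14 = 12096; (T₃(T₄T₅)): 32×27 by 27×14 → 32×14, cost 32·27·14 = 12096; cumulative 24192; ((T₁T₂)(T₃(T₄T₅))): 25×32 by 32×14 → 25×14, cost 25·32·14 = 11200; cumulative 65792. Total 65792.
Difference: |73546 − 65792| = 7754.

7754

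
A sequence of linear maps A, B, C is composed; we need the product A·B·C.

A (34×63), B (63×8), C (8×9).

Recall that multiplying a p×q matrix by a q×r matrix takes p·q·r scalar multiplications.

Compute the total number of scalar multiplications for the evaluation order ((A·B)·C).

(A·B): 34×63 by 63×8 → 34×8, cost 34·63·8 = 17136
((A·B)·C): 34×8 by 8×9 → 34×9, cost 34·8·9 = 2448; cumulative 19584
Total: 19584 scalar multiplications.

19584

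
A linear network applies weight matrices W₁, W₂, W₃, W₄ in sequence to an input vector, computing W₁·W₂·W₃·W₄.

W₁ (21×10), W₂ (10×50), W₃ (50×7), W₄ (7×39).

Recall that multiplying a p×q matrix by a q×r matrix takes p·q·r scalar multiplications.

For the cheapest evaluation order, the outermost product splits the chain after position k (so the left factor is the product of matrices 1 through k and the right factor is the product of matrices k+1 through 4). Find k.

Adjacent pairs: W₁W₂ = 21·10·50 = 10500; W₂W₃ = 10·50·7 = 3500; W₃W₄ = 50·7·39 = 13650.
Length 3: W₁..W₃: k=1: 0+3500+21·10·7=4970; k=2: 10500+0+21·50·7=17850 → min 4970 | W₂..W₄: k=2: 0+13650+10·50·39=33150; k=3: 3500+0+10·7·39=6230 → min 6230.
Top-level splits: k=1: (W₁..W₁)·(W₂..W₄) → 0+6230+21·10·39 = 14420; k=2: (W₁..W₂)·(W₃..W₄) → 10500+13650+21·50·39 = 65100; k=3: (W₁..W₃)·(W₄..W₄) → 4970+0+21·7·39 = 10703.
Best split is after W₃, i.e. k = 3.

3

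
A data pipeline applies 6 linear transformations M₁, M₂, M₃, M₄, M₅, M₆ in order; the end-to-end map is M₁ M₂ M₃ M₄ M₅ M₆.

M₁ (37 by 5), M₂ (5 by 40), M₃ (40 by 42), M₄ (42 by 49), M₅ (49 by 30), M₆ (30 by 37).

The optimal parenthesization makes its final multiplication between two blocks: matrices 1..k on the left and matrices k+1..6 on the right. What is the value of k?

Adjacent pairs: M₁M₂ = 37·5·40 = 7400; M₂M₃ = 5·40·42 = 8400; M₃M₄ = 40·42·49 = 82320; M₄M₅ = 42·49·30 = 61740; M₅M₆ = 49·30·37 = 54390.
Length 3: M₁..M₃: k=1: 0+8400+37·5·42=16170; k=2: 7400+0+37·40·42=69560 → min 16170 | M₂..M₄: k=2: 0+82320+5·40·49=92120; k=3: 8400+0+5·42·49=18690 → min 18690 | M₃..M₅: k=3: 0+61740+40·42·30=112140; k=4: 82320+0+40·49·30=141120 → min 112140 | M₄..M₆: k=4: 0+54390+42·49·37=130536; k=5: 61740+0+42·30·37=108360 → min 108360.
Length 4: M₁..M₄: k=1: 0+18690+37·5·49=27755; k=2: 7400+82320+37·40·49=162240; k=3: 16170+0+37·42·49=92316 → min 27755 | M₂..M₅: k=2: 0+112140+5·40·30=118140; k=3: 8400+61740+5·42·30=76440; k=4: 18690+0+5·49·30=26040 → min 26040 | M₃..M₆: k=3: 0+108360+40·42·37=170520; k=4: 82320+54390+40·49·37=209230; k=5: 112140+0+40·30·37=156540 → min 156540.
Length 5: M₁..M₅: k=1: 0+26040+37·5·30=31590; k=2: 7400+112140+37·40·30=163940; k=3: 16170+61740+37·42·30=124530; k=4: 27755+0+37·49·30=82145 → min 31590 | M₂..M₆: k=2: 0+156540+5·40·37=163940; k=3: 8400+108360+5·42·37=124530; k=4: 18690+54390+5·49·37=82145; k=5: 26040+0+5·30·37=31590 → min 31590.
Top-level splits: k=1: (M₁..M₁)·(M₂..M₆) → 0+31590+37·5·37 = 38435; k=2: (M₁..M₂)·(M₃..M₆) → 7400+156540+37·40·37 = 218700; k=3: (M₁..M₃)·(M₄..M₆) → 16170+108360+37·42·37 = 182028; k=4: (M₁..M₄)·(M₅..M₆) → 27755+54390+37·49·37 = 149226; k=5: (M₁..M₅)·(M₆..M₆) → 31590+0+37·30·37 = 72660.
Best split is after M₁, i.e. k = 1.

1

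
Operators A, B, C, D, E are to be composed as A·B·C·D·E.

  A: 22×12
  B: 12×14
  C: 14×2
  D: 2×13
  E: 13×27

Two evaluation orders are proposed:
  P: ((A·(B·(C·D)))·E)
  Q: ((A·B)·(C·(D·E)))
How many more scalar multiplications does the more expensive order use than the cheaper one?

Order P = ((A·(B·(C·D)))·E): (C·D): 14×2 by 2×13 → 14×13, cost 14·2·13 = 364; (B·(C·D)): 12×14 by 14×13 → 12×13, cost 12·14·13 = 2184; cumulative 2548; (A·(B·(C·D))): 22×12 by 12×13 → 22×13, cost 22·12·13 = 3432; cumulative 5980; ((A·(B·(C·D)))·E): 22×13 by 13×27 → 22×27, cost 22·13·27 = 7722; cumulative 13702. Total 13702.
Order Q = ((A·B)·(C·(D·E))): (A·B): 22×12 by 12×14 → 22×14, cost 22·12·14 = 3696; (D·E): 2×13 by 13×27 → 2×27, cost 2·13·27 = 702; (C·(D·E)): 14×2 by 2×27 → 14×27, cost 14·2·27 = 756; cumulative 1458; ((A·B)·(C·(D·E))): 22×14 by 14×27 → 22×27, cost 22·14·27 = 8316; cumulative 13470. Total 13470.
Difference: |13702 − 13470| = 232.

232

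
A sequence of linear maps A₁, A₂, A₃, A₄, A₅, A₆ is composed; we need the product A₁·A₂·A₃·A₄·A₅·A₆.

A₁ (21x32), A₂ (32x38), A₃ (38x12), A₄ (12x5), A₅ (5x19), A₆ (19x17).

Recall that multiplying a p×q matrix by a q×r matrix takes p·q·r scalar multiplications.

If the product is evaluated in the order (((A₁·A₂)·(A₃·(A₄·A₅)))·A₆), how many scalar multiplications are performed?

57285

(A₁·A₂): 21×32 by 32×38 → 21×38, cost 21·32·38 = 25536
(A₄·A₅): 12×5 by 5×19 → 12×19, cost 12·5·19 = 1140
(A₃·(A₄·A₅)): 38×12 by 12×19 → 38×19, cost 38·12·19 = 8664; cumulative 9804
((A₁·A₂)·(A₃·(A₄·A₅))): 21×38 by 38×19 → 21×19, cost 21·38·19 = 15162; cumulative 50502
(((A₁·A₂)·(A₃·(A₄·A₅)))·A₆): 21×19 by 19×17 → 21×17, cost 21·19·17 = 6783; cumulative 57285
Total: 57285 scalar multiplications.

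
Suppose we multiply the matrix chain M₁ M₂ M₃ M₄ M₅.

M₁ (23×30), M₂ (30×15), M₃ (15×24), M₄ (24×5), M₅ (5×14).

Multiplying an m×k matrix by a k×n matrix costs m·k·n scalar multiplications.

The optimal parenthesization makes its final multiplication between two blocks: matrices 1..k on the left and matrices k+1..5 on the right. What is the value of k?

Adjacent pairs: M₁M₂ = 23·30·15 = 10350; M₂M₃ = 30·15·24 = 10800; M₃M₄ = 15·24·5 = 1800; M₄M₅ = 24·5·14 = 1680.
Length 3: M₁..M₃: k=1: 0+10800+23·30·24=27360; k=2: 10350+0+23·15·24=18630 → min 18630 | M₂..M₄: k=2: 0+1800+30·15·5=4050; k=3: 10800+0+30·24·5=14400 → min 4050 | M₃..M₅: k=3: 0+1680+15·24·14=6720; k=4: 1800+0+15·5·14=2850 → min 2850.
Length 4: M₁..M₄: k=1: 0+4050+23·30·5=7500; k=2: 10350+1800+23·15·5=13875; k=3: 18630+0+23·24·5=21390 → min 7500 | M₂..M₅: k=2: 0+2850+30·15·14=9150; k=3: 10800+1680+30·24·14=22560; k=4: 4050+0+30·5·14=6150 → min 6150.
Top-level splits: k=1: (M₁..M₁)·(M₂..M₅) → 0+6150+23·30·14 = 15810; k=2: (M₁..M₂)·(M₃..M₅) → 10350+2850+23·15·14 = 18030; k=3: (M₁..M₃)·(M₄..M₅) → 18630+1680+23·24·14 = 28038; k=4: (M₁..M₄)·(M₅..M₅) → 7500+0+23·5·14 = 9110.
Best split is after M₄, i.e. k = 4.

4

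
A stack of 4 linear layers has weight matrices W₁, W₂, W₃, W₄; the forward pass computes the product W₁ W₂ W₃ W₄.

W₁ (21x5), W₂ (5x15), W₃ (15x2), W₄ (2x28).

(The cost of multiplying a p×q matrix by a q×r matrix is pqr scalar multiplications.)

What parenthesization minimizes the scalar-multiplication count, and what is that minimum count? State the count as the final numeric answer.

1536

Adjacent pairs: W₁W₂ = 21·5·15 = 1575; W₂W₃ = 5·15·2 = 150; W₃W₄ = 15·2·28 = 840.
Length 3: W₁..W₃: k=1: 0+150+21·5·2=360; k=2: 1575+0+21·15·2=2205 → min 360 | W₂..W₄: k=2: 0+840+5·15·28=2940; k=3: 150+0+5·2·28=430 → min 430.
Length 4: W₁..W₄: k=1: 0+430+21·5·28=3370; k=2: 1575+840+21·15·28=11235; k=3: 360+0+21·2·28=1536 → min 1536.
Optimal parenthesization: ((W₁ (W₂ W₃)) W₄) with cost 1536.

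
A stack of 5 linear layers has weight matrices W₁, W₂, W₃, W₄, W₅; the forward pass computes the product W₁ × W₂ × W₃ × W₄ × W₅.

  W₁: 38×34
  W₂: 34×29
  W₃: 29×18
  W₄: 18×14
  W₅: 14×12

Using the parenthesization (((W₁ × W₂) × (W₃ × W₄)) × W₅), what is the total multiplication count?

66588

(W₁ × W₂): 38×34 by 34×29 → 38×29, cost 38·34·29 = 37468
(W₃ × W₄): 29×18 by 18×14 → 29×14, cost 29·18·14 = 7308
((W₁ × W₂) × (W₃ × W₄)): 38×29 by 29×14 → 38×14, cost 38·29·14 = 15428; cumulative 60204
(((W₁ × W₂) × (W₃ × W₄)) × W₅): 38×14 by 14×12 → 38×12, cost 38·14·12 = 6384; cumulative 66588
Total: 66588 scalar multiplications.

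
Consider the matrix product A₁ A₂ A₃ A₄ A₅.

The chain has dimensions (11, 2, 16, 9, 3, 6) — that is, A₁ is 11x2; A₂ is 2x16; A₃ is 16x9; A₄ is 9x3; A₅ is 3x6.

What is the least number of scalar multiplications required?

510

Adjacent pairs: A₁A₂ = 11·2·16 = 352; A₂A₃ = 2·16·9 = 288; A₃A₄ = 16·9·3 = 432; A₄A₅ = 9·3·6 = 162.
Length 3: A₁..A₃: k=1: 0+288+11·2·9=486; k=2: 352+0+11·16·9=1936 → min 486 | A₂..A₄: k=2: 0+432+2·16·3=528; k=3: 288+0+2·9·3=342 → min 342 | A₃..A₅: k=3: 0+162+16·9·6=1026; k=4: 432+0+16·3·6=720 → min 720.
Length 4: A₁..A₄: k=1: 0+342+11·2·3=408; k=2: 352+432+11·16·3=1312; k=3: 486+0+11·9·3=783 → min 408 | A₂..A₅: k=2: 0+720+2·16·6=912; k=3: 288+162+2·9·6=558; k=4: 342+0+2·3·6=378 → min 378.
Length 5: A₁..A₅: k=1: 0+378+11·2·6=510; k=2: 352+720+11·16·6=2128; k=3: 486+162+11·9·6=1242; k=4: 408+0+11·3·6=606 → min 510.
Optimal order: (A₁ (((A₂ A₃) A₄) A₅)) with cost 510.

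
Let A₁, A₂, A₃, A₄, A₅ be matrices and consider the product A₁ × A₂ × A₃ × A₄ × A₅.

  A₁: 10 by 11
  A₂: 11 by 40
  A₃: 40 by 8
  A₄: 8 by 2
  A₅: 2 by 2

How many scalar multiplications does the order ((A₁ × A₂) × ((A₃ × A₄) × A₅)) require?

(A₁ × A₂): 10×11 by 11×40 → 10×40, cost 10·11·40 = 4400
(A₃ × A₄): 40×8 by 8×2 → 40×2, cost 40·8·2 = 640
((A₃ × A₄) × A₅): 40×2 by 2×2 → 40×2, cost 40·2·2 = 160; cumulative 800
((A₁ × A₂) × ((A₃ × A₄) × A₅)): 10×40 by 40×2 → 10×2, cost 10·40·2 = 800; cumulative 6000
Total: 6000 scalar multiplications.

6000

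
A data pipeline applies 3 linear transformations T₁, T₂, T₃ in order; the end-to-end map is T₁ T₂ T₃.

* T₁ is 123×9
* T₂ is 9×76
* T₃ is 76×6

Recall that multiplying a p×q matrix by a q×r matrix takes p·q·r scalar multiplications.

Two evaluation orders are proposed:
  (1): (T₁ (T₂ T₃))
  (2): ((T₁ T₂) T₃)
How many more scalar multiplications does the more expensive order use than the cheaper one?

Order (1) = (T₁ (T₂ T₃)): (T₂ T₃): 9×76 by 76×6 → 9×6, cost 9·76·6 = 4104; (T₁ (T₂ T₃)): 123×9 by 9×6 → 123×6, cost 123·9·6 = 6642; cumulative 10746. Total 10746.
Order (2) = ((T₁ T₂) T₃): (T₁ T₂): 123×9 by 9×76 → 123×76, cost 123·9·76 = 84132; ((T₁ T₂) T₃): 123×76 by 76×6 → 123×6, cost 123·76·6 = 56088; cumulative 140220. Total 140220.
Difference: |10746 − 140220| = 129474.

129474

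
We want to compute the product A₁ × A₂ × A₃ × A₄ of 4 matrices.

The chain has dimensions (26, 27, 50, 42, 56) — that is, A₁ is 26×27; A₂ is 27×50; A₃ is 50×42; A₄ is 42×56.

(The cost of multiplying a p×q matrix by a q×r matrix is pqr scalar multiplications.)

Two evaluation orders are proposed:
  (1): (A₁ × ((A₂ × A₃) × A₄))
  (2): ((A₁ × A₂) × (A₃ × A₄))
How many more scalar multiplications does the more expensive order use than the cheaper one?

65984

Order (1) = (A₁ × ((A₂ × A₃) × A₄)): (A₂ × A₃): 27×50 by 50×42 → 27×42, cost 27·50·42 = 56700; ((A₂ × A₃) × A₄): 27×42 by 42×56 → 27×56, cost 27·42·56 = 63504; cumulative 120204; (A₁ × ((A₂ × A₃) × A₄)): 26×27 by 27×56 → 26×56, cost 26·27·56 = 39312; cumulative 159516. Total 159516.
Order (2) = ((A₁ × A₂) × (A₃ × A₄)): (A₁ × A₂): 26×27 by 27×50 → 26×50, cost 26·27·50 = 35100; (A₃ × A₄): 50×42 by 42×56 → 50×56, cost 50·42·56 = 117600; ((A₁ × A₂) × (A₃ × A₄)): 26×50 by 50×56 → 26×56, cost 26·50·56 = 72800; cumulative 225500. Total 225500.
Difference: |159516 − 225500| = 65984.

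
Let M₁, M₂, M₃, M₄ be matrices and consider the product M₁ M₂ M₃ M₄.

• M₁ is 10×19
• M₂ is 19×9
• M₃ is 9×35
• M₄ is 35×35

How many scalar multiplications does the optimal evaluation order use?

Adjacent pairs: M₁M₂ = 10·19·9 = 1710; M₂M₃ = 19·9·35 = 5985; M₃M₄ = 9·35·35 = 11025.
Length 3: M₁..M₃: k=1: 0+5985+10·19·35=12635; k=2: 1710+0+10·9·35=4860 → min 4860 | M₂..M₄: k=2: 0+11025+19·9·35=17010; k=3: 5985+0+19·35·35=29260 → min 17010.
Length 4: M₁..M₄: k=1: 0+17010+10·19·35=23660; k=2: 1710+11025+10·9·35=15885; k=3: 4860+0+10·35·35=17110 → min 15885.
Optimal order: ((M₁ M₂) (M₃ M₄)) with cost 15885.

15885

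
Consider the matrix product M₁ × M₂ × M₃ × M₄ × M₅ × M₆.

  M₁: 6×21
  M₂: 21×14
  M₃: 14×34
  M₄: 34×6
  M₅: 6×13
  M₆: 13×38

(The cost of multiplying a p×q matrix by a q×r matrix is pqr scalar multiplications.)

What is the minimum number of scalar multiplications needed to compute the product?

8556

Adjacent pairs: M₁M₂ = 6·21·14 = 1764; M₂M₃ = 21·14·34 = 9996; M₃M₄ = 14·34·6 = 2856; M₄M₅ = 34·6·13 = 2652; M₅M₆ = 6·13·38 = 2964.
Length 3: M₁..M₃: k=1: 0+9996+6·21·34=14280; k=2: 1764+0+6·14·34=4620 → min 4620 | M₂..M₄: k=2: 0+2856+21·14·6=4620; k=3: 9996+0+21·34·6=14280 → min 4620 | M₃..M₅: k=3: 0+2652+14·34·13=8840; k=4: 2856+0+14·6·13=3948 → min 3948 | M₄..M₆: k=4: 0+2964+34·6·38=10716; k=5: 2652+0+34·13·38=19448 → min 10716.
Length 4: M₁..M₄: k=1: 0+4620+6·21·6=5376; k=2: 1764+2856+6·14·6=5124; k=3: 4620+0+6·34·6=5844 → min 5124 | M₂..M₅: k=2: 0+3948+21·14·13=7770; k=3: 9996+2652+21·34·13=21930; k=4: 4620+0+21·6·13=6258 → min 6258 | M₃..M₆: k=3: 0+10716+14·34·38=28804; k=4: 2856+2964+14·6·38=9012; k=5: 3948+0+14·13·38=10864 → min 9012.
Length 5: M₁..M₅: k=1: 0+6258+6·21·13=7896; k=2: 1764+3948+6·14·13=6804; k=3: 4620+2652+6·34·13=9924; k=4: 5124+0+6·6·13=5592 → min 5592 | M₂..M₆: k=2: 0+9012+21·14·38=20184; k=3: 9996+10716+21·34·38=47844; k=4: 4620+2964+21·6·38=12372; k=5: 6258+0+21·13·38=16632 → min 12372.
Length 6: M₁..M₆: k=1: 0+12372+6·21·38=17160; k=2: 1764+9012+6·14·38=13968; k=3: 4620+10716+6·34·38=23088; k=4: 5124+2964+6·6·38=9456; k=5: 5592+0+6·13·38=8556 → min 8556.
Optimal order: ((((M₁ × M₂) × (M₃ × M₄)) × M₅) × M₆) with cost 8556.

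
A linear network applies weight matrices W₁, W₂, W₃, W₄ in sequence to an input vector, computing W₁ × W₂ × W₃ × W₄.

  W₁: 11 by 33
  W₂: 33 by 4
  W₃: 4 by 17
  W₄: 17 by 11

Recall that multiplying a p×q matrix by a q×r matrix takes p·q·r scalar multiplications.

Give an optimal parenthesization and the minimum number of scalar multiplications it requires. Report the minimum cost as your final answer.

2684

Adjacent pairs: W₁W₂ = 11·33·4 = 1452; W₂W₃ = 33·4·17 = 2244; W₃W₄ = 4·17·11 = 748.
Length 3: W₁..W₃: k=1: 0+2244+11·33·17=8415; k=2: 1452+0+11·4·17=2200 → min 2200 | W₂..W₄: k=2: 0+748+33·4·11=2200; k=3: 2244+0+33·17·11=8415 → min 2200.
Length 4: W₁..W₄: k=1: 0+2200+11·33·11=6193; k=2: 1452+748+11·4·11=2684; k=3: 2200+0+11·17·11=4257 → min 2684.
Optimal parenthesization: ((W₁ × W₂) × (W₃ × W₄)) with cost 2684.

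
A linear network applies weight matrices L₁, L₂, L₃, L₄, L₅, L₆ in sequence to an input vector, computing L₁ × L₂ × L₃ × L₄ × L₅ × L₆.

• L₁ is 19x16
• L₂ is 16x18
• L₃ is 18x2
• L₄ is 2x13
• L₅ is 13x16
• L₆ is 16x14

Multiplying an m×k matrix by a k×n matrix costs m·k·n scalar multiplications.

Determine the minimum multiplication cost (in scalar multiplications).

Adjacent pairs: L₁L₂ = 19·16·18 = 5472; L₂L₃ = 16·18·2 = 576; L₃L₄ = 18·2·13 = 468; L₄L₅ = 2·13·16 = 416; L₅L₆ = 13·16·14 = 2912.
Length 3: L₁..L₃: k=1: 0+576+19·16·2=1184; k=2: 5472+0+19·18·2=6156 → min 1184 | L₂..L₄: k=2: 0+468+16·18·13=4212; k=3: 576+0+16·2·13=992 → min 992 | L₃..L₅: k=3: 0+416+18·2·16=992; k=4: 468+0+18·13·16=4212 → min 992 | L₄..L₆: k=4: 0+2912+2·13·14=3276; k=5: 416+0+2·16·14=864 → min 864.
Length 4: L₁..L₄: k=1: 0+992+19·16·13=4944; k=2: 5472+468+19·18·13=10386; k=3: 1184+0+19·2·13=1678 → min 1678 | L₂..L₅: k=2: 0+992+16·18·16=5600; k=3: 576+416+16·2·16=1504; k=4: 992+0+16·13·16=4320 → min 1504 | L₃..L₆: k=3: 0+864+18·2·14=1368; k=4: 468+2912+18·13·14=6656; k=5: 992+0+18·16·14=5024 → min 1368.
Length 5: L₁..L₅: k=1: 0+1504+19·16·16=6368; k=2: 5472+992+19·18·16=11936; k=3: 1184+416+19·2·16=2208; k=4: 1678+0+19·13·16=5630 → min 2208 | L₂..L₆: k=2: 0+1368+16·18·14=5400; k=3: 576+864+16·2·14=1888; k=4: 992+2912+16·13·14=6816; k=5: 1504+0+16·16·14=5088 → min 1888.
Length 6: L₁..L₆: k=1: 0+1888+19·16·14=6144; k=2: 5472+1368+19·18·14=11628; k=3: 1184+864+19·2·14=2580; k=4: 1678+2912+19·13·14=8048; k=5: 2208+0+19·16·14=6464 → min 2580.
Optimal order: ((L₁ × (L₂ × L₃)) × ((L₄ × L₅) × L₆)) with cost 2580.

2580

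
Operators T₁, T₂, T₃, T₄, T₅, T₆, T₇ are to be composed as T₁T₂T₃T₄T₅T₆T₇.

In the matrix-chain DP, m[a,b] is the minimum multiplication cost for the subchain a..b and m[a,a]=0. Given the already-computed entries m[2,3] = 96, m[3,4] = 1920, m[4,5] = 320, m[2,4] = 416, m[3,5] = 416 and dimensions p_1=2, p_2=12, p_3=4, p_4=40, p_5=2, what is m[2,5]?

432

m[2,5] = min over k∈[2,4] of m[2,k]+m[k+1,5]+p_{1}·p_k·p_{5}.
k=2: 0 + 416 + 2·12·2 = 464; k=3: 96 + 320 + 2·4·2 = 432; k=4: 416 + 0 + 2·40·2 = 576.
Minimum: 432 at k=3.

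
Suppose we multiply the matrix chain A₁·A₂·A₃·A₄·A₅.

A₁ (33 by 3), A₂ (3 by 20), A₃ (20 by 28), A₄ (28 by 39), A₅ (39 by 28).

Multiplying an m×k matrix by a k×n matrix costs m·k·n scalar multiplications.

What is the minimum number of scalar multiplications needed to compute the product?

11004

Adjacent pairs: A₁A₂ = 33·3·20 = 1980; A₂A₃ = 3·20·28 = 1680; A₃A₄ = 20·28·39 = 21840; A₄A₅ = 28·39·28 = 30576.
Length 3: A₁..A₃: k=1: 0+1680+33·3·28=4452; k=2: 1980+0+33·20·28=20460 → min 4452 | A₂..A₄: k=2: 0+21840+3·20·39=24180; k=3: 1680+0+3·28·39=4956 → min 4956 | A₃..A₅: k=3: 0+30576+20·28·28=46256; k=4: 21840+0+20·39·28=43680 → min 43680.
Length 4: A₁..A₄: k=1: 0+4956+33·3·39=8817; k=2: 1980+21840+33·20·39=49560; k=3: 4452+0+33·28·39=40488 → min 8817 | A₂..A₅: k=2: 0+43680+3·20·28=45360; k=3: 1680+30576+3·28·28=34608; k=4: 4956+0+3·39·28=8232 → min 8232.
Length 5: A₁..A₅: k=1: 0+8232+33·3·28=11004; k=2: 1980+43680+33·20·28=64140; k=3: 4452+30576+33·28·28=60900; k=4: 8817+0+33·39·28=44853 → min 11004.
Optimal order: (A₁·(((A₂·A₃)·A₄)·A₅)) with cost 11004.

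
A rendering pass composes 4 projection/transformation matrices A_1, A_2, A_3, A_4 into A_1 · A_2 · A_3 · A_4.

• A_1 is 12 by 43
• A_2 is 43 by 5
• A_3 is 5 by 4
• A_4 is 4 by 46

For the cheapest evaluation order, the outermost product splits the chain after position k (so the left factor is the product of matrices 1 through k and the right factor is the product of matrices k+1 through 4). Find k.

3

Adjacent pairs: A_1A_2 = 12·43·5 = 2580; A_2A_3 = 43·5·4 = 860; A_3A_4 = 5·4·46 = 920.
Length 3: A_1..A_3: k=1: 0+860+12·43·4=2924; k=2: 2580+0+12·5·4=2820 → min 2820 | A_2..A_4: k=2: 0+920+43·5·46=10810; k=3: 860+0+43·4·46=8772 → min 8772.
Top-level splits: k=1: (A_1..A_1)·(A_2..A_4) → 0+8772+12·43·46 = 32508; k=2: (A_1..A_2)·(A_3..A_4) → 2580+920+12·5·46 = 6260; k=3: (A_1..A_3)·(A_4..A_4) → 2820+0+12·4·46 = 5028.
Best split is after A_3, i.e. k = 3.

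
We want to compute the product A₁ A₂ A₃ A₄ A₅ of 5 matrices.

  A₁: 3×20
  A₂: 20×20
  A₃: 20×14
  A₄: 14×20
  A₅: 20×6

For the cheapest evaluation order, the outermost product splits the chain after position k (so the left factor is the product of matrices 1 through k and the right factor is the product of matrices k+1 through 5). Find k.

Adjacent pairs: A₁A₂ = 3·20·20 = 1200; A₂A₃ = 20·20·14 = 5600; A₃A₄ = 20·14·20 = 5600; A₄A₅ = 14·20·6 = 1680.
Length 3: A₁..A₃: k=1: 0+5600+3·20·14=6440; k=2: 1200+0+3·20·14=2040 → min 2040 | A₂..A₄: k=2: 0+5600+20·20·20=13600; k=3: 5600+0+20·14·20=11200 → min 11200 | A₃..A₅: k=3: 0+1680+20·14·6=3360; k=4: 5600+0+20·20·6=8000 → min 3360.
Length 4: A₁..A₄: k=1: 0+11200+3·20·20=12400; k=2: 1200+5600+3·20·20=8000; k=3: 2040+0+3·14·20=2880 → min 2880 | A₂..A₅: k=2: 0+3360+20·20·6=5760; k=3: 5600+1680+20·14·6=8960; k=4: 11200+0+20·20·6=13600 → min 5760.
Top-level splits: k=1: (A₁..A₁)·(A₂..A₅) → 0+5760+3·20·6 = 6120; k=2: (A₁..A₂)·(A₃..A₅) → 1200+3360+3·20·6 = 4920; k=3: (A₁..A₃)·(A₄..A₅) → 2040+1680+3·14·6 = 3972; k=4: (A₁..A₄)·(A₅..A₅) → 2880+0+3·20·6 = 3240.
Best split is after A₄, i.e. k = 4.

4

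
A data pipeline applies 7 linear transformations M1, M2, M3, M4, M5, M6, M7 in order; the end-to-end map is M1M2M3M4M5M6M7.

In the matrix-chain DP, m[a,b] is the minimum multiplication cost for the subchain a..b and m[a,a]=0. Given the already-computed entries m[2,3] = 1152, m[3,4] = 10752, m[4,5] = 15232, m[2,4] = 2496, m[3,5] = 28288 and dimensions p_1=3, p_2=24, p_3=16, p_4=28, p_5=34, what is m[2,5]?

m[2,5] = min over k∈[2,4] of m[2,k]+m[k+1,5]+p_{1}·p_k·p_{5}.
k=2: 0 + 28288 + 3·24·34 = 30736; k=3: 1152 + 15232 + 3·16·34 = 18016; k=4: 2496 + 0 + 3·28·34 = 5352.
Minimum: 5352 at k=4.

5352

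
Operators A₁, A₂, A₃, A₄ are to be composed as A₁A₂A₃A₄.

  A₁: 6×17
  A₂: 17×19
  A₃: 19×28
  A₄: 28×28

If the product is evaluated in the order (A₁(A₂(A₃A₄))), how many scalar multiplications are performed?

(A₃A₄): 19×28 by 28×28 → 19×28, cost 19·28·28 = 14896
(A₂(A₃A₄)): 17×19 by 19×28 → 17×28, cost 17·19·28 = 9044; cumulative 23940
(A₁(A₂(A₃A₄))): 6×17 by 17×28 → 6×28, cost 6·17·28 = 2856; cumulative 26796
Total: 26796 scalar multiplications.

26796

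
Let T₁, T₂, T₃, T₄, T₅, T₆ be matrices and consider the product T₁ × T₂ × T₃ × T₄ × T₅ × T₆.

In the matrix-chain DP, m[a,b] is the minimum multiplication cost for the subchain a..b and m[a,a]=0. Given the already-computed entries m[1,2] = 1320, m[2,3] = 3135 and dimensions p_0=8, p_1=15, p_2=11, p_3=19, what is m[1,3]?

m[1,3] = min over k∈[1,2] of m[1,k]+m[k+1,3]+p_{0}·p_k·p_{3}.
k=1: 0 + 3135 + 8·15·19 = 5415; k=2: 1320 + 0 + 8·11·19 = 2992.
Minimum: 2992 at k=2.

2992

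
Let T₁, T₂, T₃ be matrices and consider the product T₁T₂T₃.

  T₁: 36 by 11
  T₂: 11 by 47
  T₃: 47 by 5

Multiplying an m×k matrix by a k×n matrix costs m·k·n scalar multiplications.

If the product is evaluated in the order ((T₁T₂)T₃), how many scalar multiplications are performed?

(T₁T₂): 36×11 by 11×47 → 36×47, cost 36·11·47 = 18612
((T₁T₂)T₃): 36×47 by 47×5 → 36×5, cost 36·47·5 = 8460; cumulative 27072
Total: 27072 scalar multiplications.

27072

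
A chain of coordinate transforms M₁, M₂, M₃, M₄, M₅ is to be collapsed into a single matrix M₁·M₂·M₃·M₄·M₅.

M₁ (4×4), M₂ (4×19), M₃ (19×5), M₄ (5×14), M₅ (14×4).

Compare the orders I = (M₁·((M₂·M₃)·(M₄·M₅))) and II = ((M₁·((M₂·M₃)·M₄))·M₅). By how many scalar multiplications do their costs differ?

304

Order I = (M₁·((M₂·M₃)·(M₄·M₅))): (M₂·M₃): 4×19 by 19×5 → 4×5, cost 4·19·5 = 380; (M₄·M₅): 5×14 by 14×4 → 5×4, cost 5·14·4 = 280; ((M₂·M₃)·(M₄·M₅)): 4×5 by 5×4 → 4×4, cost 4·5·4 = 80; cumulative 740; (M₁·((M₂·M₃)·(M₄·M₅))): 4×4 by 4×4 → 4×4, cost 4·4·4 = 64; cumulative 804. Total 804.
Order II = ((M₁·((M₂·M₃)·M₄))·M₅): (M₂·M₃): 4×19 by 19×5 → 4×5, cost 4·19·5 = 380; ((M₂·M₃)·M₄): 4×5 by 5×14 → 4×14, cost 4·5·14 = 280; cumulative 660; (M₁·((M₂·M₃)·M₄)): 4×4 by 4×14 → 4×14, cost 4·4·14 = 224; cumulative 884; ((M₁·((M₂·M₃)·M₄))·M₅): 4×14 by 14×4 → 4×4, cost 4·14·4 = 224; cumulative 1108. Total 1108.
Difference: |804 − 1108| = 304.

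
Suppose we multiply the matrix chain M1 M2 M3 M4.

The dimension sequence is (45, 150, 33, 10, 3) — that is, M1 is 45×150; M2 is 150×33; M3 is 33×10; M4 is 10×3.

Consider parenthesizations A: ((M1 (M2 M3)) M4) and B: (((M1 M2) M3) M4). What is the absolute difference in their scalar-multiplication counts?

Order A = ((M1 (M2 M3)) M4): (M2 M3): 150×33 by 33×10 → 150×10, cost 150·33·10 = 49500; (M1 (M2 M3)): 45×150 by 150×10 → 45×10, cost 45·150·10 = 67500; cumulative 117000; ((M1 (M2 M3)) M4): 45×10 by 10×3 → 45×3, cost 45·10·3 = 1350; cumulative 118350. Total 118350.
Order B = (((M1 M2) M3) M4): (M1 M2): 45×150 by 150×33 → 45×33, cost 45·150·33 = 222750; ((M1 M2) M3): 45×33 by 33×10 → 45×10, cost 45·33·10 = 14850; cumulative 237600; (((M1 M2) M3) M4): 45×10 by 10×3 → 45×3, cost 45·10·3 = 1350; cumulative 238950. Total 238950.
Difference: |118350 − 238950| = 120600.

120600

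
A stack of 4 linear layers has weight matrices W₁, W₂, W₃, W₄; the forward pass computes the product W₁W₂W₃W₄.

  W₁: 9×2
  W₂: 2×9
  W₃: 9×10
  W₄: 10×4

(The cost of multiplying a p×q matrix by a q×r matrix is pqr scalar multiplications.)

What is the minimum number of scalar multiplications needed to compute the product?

332

Adjacent pairs: W₁W₂ = 9·2·9 = 162; W₂W₃ = 2·9·10 = 180; W₃W₄ = 9·10·4 = 360.
Length 3: W₁..W₃: k=1: 0+180+9·2·10=360; k=2: 162+0+9·9·10=972 → min 360 | W₂..W₄: k=2: 0+360+2·9·4=432; k=3: 180+0+2·10·4=260 → min 260.
Length 4: W₁..W₄: k=1: 0+260+9·2·4=332; k=2: 162+360+9·9·4=846; k=3: 360+0+9·10·4=720 → min 332.
Optimal order: (W₁((W₂W₃)W₄)) with cost 332.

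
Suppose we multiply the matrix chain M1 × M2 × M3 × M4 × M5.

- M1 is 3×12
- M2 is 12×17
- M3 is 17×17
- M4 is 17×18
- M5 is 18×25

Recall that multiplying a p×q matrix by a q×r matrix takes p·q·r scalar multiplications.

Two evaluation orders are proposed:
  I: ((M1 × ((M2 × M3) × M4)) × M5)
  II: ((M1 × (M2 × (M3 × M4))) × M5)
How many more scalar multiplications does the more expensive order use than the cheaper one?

1734

Order I = ((M1 × ((M2 × M3) × M4)) × M5): (M2 × M3): 12×17 by 17×17 → 12×17, cost 12·17·17 = 3468; ((M2 × M3) × M4): 12×17 by 17×18 → 12×18, cost 12·17·18 = 3672; cumulative 7140; (M1 × ((M2 × M3) × M4)): 3×12 by 12×18 → 3×18, cost 3·12·18 = 648; cumulative 7788; ((M1 × ((M2 × M3) × M4)) × M5): 3×18 by 18×25 → 3×25, cost 3·18·25 = 1350; cumulative 9138. Total 9138.
Order II = ((M1 × (M2 × (M3 × M4))) × M5): (M3 × M4): 17×17 by 17×18 → 17×18, cost 17·17·18 = 5202; (M2 × (M3 × M4)): 12×17 by 17×18 → 12×18, cost 12·17·18 = 3672; cumulative 8874; (M1 × (M2 × (M3 × M4))): 3×12 by 12×18 → 3×18, cost 3·12·18 = 648; cumulative 9522; ((M1 × (M2 × (M3 × M4))) × M5): 3×18 by 18×25 → 3×25, cost 3·18·25 = 1350; cumulative 10872. Total 10872.
Difference: |9138 − 10872| = 1734.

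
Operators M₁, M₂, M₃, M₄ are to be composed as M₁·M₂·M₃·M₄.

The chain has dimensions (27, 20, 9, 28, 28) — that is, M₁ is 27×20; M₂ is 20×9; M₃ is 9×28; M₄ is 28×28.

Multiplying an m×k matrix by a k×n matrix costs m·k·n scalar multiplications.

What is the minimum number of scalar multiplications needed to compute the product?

Adjacent pairs: M₁M₂ = 27·20·9 = 4860; M₂M₃ = 20·9·28 = 5040; M₃M₄ = 9·28·28 = 7056.
Length 3: M₁..M₃: k=1: 0+5040+27·20·28=20160; k=2: 4860+0+27·9·28=11664 → min 11664 | M₂..M₄: k=2: 0+7056+20·9·28=12096; k=3: 5040+0+20·28·28=20720 → min 12096.
Length 4: M₁..M₄: k=1: 0+12096+27·20·28=27216; k=2: 4860+7056+27·9·28=18720; k=3: 11664+0+27·28·28=32832 → min 18720.
Optimal order: ((M₁·M₂)·(M₃·M₄)) with cost 18720.

18720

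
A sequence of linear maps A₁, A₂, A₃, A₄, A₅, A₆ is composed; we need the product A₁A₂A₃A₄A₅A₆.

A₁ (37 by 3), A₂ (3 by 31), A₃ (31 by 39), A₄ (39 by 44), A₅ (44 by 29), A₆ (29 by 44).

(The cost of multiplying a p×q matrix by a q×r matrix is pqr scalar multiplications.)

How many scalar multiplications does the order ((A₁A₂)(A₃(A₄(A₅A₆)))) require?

(A₁A₂): 37×3 by 3×31 → 37×31, cost 37·3·31 = 3441
(A₅A₆): 44×29 by 29×44 → 44×44, cost 44·29·44 = 56144
(A₄(A₅A₆)): 39×44 by 44×44 → 39×44, cost 39·44·44 = 75504; cumulative 131648
(A₃(A₄(A₅A₆))): 31×39 by 39×44 → 31×44, cost 31·39·44 = 53196; cumulative 184844
((A₁A₂)(A₃(A₄(A₅A₆)))): 37×31 by 31×44 → 37×44, cost 37·31·44 = 50468; cumulative 238753
Total: 238753 scalar multiplications.

238753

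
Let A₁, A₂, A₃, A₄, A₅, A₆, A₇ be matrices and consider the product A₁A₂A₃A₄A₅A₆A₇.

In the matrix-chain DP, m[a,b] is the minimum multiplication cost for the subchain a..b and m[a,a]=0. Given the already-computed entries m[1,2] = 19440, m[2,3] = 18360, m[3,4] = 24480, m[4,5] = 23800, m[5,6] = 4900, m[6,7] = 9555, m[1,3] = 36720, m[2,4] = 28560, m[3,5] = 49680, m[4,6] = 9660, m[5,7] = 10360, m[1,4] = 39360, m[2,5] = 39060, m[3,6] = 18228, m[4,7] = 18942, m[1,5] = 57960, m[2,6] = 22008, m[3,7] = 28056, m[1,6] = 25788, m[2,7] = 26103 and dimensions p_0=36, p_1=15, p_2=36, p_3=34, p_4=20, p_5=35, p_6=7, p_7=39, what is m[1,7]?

m[1,7] = min over k∈[1,6] of m[1,k]+m[k+1,7]+p_{0}·p_k·p_{7}.
k=1: 0 + 26103 + 36·15·39 = 47163; k=2: 19440 + 28056 + 36·36·39 = 98040; k=3: 36720 + 18942 + 36·34·39 = 103398; k=4: 39360 + 10360 + 36·20·39 = 77800; k=5: 57960 + 9555 + 36·35·39 = 116655; k=6: 25788 + 0 + 36·7·39 = 35616.
Minimum: 35616 at k=6.

35616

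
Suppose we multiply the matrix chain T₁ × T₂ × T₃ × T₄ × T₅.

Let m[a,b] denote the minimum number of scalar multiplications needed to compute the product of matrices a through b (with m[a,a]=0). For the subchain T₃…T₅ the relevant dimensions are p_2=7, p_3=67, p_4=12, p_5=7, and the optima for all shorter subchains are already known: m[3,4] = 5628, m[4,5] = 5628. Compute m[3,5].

6216

m[3,5] = min over k∈[3,4] of m[3,k]+m[k+1,5]+p_{2}·p_k·p_{5}.
k=3: 0 + 5628 + 7·67·7 = 8911; k=4: 5628 + 0 + 7·12·7 = 6216.
Minimum: 6216 at k=4.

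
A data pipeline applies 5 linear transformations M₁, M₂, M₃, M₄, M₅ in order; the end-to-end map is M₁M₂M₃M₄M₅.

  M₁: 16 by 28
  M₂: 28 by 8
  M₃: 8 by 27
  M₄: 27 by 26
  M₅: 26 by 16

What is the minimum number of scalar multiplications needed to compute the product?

Adjacent pairs: M₁M₂ = 16·28·8 = 3584; M₂M₃ = 28·8·27 = 6048; M₃M₄ = 8·27·26 = 5616; M₄M₅ = 27·26·16 = 11232.
Length 3: M₁..M₃: k=1: 0+6048+16·28·27=18144; k=2: 3584+0+16·8·27=7040 → min 7040 | M₂..M₄: k=2: 0+5616+28·8·26=11440; k=3: 6048+0+28·27·26=25704 → min 11440 | M₃..M₅: k=3: 0+11232+8·27·16=14688; k=4: 5616+0+8·26·16=8944 → min 8944.
Length 4: M₁..M₄: k=1: 0+11440+16·28·26=23088; k=2: 3584+5616+16·8·26=12528; k=3: 7040+0+16·27·26=18272 → min 12528 | M₂..M₅: k=2: 0+8944+28·8·16=12528; k=3: 6048+11232+28·27·16=29376; k=4: 11440+0+28·26·16=23088 → min 12528.
Length 5: M₁..M₅: k=1: 0+12528+16·28·16=19696; k=2: 3584+8944+16·8·16=14576; k=3: 7040+11232+16·27·16=25184; k=4: 12528+0+16·26·16=19184 → min 14576.
Optimal order: ((M₁M₂)((M₃M₄)M₅)) with cost 14576.

14576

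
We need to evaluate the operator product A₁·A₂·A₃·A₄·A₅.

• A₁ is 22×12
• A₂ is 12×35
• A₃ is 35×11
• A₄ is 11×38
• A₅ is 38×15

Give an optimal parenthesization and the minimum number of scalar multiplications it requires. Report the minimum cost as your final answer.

Adjacent pairs: A₁A₂ = 22·12·35 = 9240; A₂A₃ = 12·35·11 = 4620; A₃A₄ = 35·11·38 = 14630; A₄A₅ = 11·38·15 = 6270.
Length 3: A₁..A₃: k=1: 0+4620+22·12·11=7524; k=2: 9240+0+22·35·11=17710 → min 7524 | A₂..A₄: k=2: 0+14630+12·35·38=30590; k=3: 4620+0+12·11·38=9636 → min 9636 | A₃..A₅: k=3: 0+6270+35·11·15=12045; k=4: 14630+0+35·38·15=34580 → min 12045.
Length 4: A₁..A₄: k=1: 0+9636+22·12·38=19668; k=2: 9240+14630+22·35·38=53130; k=3: 7524+0+22·11·38=16720 → min 16720 | A₂..A₅: k=2: 0+12045+12·35·15=18345; k=3: 4620+6270+12·11·15=12870; k=4: 9636+0+12·38·15=16476 → min 12870.
Length 5: A₁..A₅: k=1: 0+12870+22·12·15=16830; k=2: 9240+12045+22·35·15=32835; k=3: 7524+6270+22·11·15=17424; k=4: 16720+0+22·38·15=29260 → min 16830.
Optimal parenthesization: (A₁·((A₂·A₃)·(A₄·A₅))) with cost 16830.

16830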